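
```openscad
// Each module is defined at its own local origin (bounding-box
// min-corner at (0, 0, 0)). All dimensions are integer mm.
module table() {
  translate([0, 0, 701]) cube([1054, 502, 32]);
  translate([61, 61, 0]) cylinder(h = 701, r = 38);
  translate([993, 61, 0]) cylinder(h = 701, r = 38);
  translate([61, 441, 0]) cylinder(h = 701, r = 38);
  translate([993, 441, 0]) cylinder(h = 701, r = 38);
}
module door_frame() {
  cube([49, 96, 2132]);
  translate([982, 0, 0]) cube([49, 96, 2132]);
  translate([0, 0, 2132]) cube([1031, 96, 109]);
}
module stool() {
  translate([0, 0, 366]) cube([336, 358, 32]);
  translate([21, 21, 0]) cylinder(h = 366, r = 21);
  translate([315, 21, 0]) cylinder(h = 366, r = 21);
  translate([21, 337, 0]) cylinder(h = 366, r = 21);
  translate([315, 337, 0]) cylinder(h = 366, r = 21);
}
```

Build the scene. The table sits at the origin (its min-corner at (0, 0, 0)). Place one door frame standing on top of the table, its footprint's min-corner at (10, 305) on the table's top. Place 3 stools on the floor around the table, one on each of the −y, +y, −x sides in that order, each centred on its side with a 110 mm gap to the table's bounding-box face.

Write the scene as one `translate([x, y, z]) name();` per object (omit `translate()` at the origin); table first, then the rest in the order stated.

table();
translate([10, 305, 733]) door_frame();
translate([359, -468, 0]) stool();
translate([359, 612, 0]) stool();
translate([-446, 72, 0]) stool();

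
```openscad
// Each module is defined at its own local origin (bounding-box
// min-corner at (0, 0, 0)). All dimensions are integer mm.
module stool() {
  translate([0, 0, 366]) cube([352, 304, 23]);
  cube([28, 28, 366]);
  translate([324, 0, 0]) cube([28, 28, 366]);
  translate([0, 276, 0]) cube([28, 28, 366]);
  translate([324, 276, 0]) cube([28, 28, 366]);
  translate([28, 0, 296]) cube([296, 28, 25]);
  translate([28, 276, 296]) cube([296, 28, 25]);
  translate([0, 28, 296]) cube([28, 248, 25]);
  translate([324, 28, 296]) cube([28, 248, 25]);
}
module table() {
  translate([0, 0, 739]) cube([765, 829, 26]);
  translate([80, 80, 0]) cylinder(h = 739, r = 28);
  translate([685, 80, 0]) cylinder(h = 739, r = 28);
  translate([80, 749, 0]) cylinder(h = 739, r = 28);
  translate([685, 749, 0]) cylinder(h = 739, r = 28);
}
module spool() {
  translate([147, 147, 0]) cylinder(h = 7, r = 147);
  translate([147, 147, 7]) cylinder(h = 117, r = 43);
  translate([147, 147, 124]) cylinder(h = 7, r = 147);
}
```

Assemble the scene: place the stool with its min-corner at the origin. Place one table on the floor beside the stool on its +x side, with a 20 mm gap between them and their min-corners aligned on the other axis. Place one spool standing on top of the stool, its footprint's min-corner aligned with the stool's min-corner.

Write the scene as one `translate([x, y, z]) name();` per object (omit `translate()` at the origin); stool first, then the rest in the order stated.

stool();
translate([372, 0, 0]) table();
translate([0, 0, 389]) spool();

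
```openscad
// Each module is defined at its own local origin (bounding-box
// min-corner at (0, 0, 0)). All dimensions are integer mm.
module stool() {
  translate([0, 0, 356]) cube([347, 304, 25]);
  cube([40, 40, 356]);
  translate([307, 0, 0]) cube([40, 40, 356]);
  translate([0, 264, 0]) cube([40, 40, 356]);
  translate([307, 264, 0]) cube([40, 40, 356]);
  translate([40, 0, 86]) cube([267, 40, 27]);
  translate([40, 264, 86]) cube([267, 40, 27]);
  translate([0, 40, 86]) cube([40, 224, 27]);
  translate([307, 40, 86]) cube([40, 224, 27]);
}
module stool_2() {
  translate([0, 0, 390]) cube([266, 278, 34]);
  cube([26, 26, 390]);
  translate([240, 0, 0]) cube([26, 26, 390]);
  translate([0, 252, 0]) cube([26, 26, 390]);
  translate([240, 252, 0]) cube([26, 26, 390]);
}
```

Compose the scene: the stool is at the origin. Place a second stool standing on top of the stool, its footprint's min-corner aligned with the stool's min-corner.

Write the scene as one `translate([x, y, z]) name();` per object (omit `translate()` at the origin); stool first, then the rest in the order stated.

stool();
translate([0, 0, 381]) stool_2();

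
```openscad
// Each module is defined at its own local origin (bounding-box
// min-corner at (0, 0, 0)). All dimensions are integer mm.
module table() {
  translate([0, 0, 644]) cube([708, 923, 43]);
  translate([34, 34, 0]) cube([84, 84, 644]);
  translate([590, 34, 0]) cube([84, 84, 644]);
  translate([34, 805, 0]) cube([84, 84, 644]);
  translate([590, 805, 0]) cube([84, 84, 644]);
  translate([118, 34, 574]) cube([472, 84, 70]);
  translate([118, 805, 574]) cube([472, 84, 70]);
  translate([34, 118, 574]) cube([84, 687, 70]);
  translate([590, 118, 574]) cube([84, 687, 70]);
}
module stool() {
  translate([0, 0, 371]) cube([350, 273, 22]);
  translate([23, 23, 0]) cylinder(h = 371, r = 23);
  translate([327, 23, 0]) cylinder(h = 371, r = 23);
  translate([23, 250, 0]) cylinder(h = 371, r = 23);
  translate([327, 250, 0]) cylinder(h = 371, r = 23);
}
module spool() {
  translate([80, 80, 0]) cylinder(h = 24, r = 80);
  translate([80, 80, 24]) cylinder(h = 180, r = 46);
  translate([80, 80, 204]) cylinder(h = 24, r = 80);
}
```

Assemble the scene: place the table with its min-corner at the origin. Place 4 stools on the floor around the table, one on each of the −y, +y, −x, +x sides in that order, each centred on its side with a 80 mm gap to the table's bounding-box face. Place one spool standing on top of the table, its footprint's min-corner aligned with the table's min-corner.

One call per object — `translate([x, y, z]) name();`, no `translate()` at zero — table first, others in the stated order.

table();
translate([179, -353, 0]) stool();
translate([179, 1003, 0]) stool();
translate([-430, 325, 0]) stool();
translate([788, 325, 0]) stool();
translate([0, 0, 687]) spool();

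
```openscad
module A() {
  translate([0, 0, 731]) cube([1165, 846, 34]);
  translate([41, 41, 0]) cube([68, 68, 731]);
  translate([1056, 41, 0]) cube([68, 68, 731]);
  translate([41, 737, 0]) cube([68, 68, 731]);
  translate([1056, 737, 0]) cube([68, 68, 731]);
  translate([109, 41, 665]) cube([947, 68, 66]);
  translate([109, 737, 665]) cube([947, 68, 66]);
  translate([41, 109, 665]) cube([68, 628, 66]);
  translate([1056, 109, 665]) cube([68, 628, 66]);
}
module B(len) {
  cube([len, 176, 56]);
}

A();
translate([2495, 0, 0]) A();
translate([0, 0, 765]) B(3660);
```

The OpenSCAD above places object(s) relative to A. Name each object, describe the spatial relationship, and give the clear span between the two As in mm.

Second table starts at x = 2495; first ends at x = 1165; clear span = 2495 − 1165 = 1330 mm.

A is a table. B is a beam. A beam spans the tops of two tables. The clear span between the two tables is 1330 mm.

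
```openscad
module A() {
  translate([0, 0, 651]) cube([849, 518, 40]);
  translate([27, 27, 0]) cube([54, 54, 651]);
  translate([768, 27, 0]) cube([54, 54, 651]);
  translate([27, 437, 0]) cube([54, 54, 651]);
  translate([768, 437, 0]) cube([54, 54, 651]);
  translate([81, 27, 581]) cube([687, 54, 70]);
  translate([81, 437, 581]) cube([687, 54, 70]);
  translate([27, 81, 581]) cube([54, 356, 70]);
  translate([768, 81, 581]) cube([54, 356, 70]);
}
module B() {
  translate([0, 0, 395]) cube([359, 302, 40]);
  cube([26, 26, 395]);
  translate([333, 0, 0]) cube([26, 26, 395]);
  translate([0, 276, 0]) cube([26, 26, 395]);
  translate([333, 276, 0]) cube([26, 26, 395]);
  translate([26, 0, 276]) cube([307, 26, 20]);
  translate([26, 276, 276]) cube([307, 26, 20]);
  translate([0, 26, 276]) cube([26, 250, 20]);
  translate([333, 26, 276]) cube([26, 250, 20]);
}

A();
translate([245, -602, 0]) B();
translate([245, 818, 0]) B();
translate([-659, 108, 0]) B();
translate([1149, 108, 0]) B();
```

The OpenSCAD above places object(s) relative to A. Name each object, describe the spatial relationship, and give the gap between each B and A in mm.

A is a table. B is a stool. Four stools sit around the table at the −y, +y, −x, +x sides. The gap between each stool and the table is 300 mm.

Each stool's nearest face is 300 mm from the table's bounding box.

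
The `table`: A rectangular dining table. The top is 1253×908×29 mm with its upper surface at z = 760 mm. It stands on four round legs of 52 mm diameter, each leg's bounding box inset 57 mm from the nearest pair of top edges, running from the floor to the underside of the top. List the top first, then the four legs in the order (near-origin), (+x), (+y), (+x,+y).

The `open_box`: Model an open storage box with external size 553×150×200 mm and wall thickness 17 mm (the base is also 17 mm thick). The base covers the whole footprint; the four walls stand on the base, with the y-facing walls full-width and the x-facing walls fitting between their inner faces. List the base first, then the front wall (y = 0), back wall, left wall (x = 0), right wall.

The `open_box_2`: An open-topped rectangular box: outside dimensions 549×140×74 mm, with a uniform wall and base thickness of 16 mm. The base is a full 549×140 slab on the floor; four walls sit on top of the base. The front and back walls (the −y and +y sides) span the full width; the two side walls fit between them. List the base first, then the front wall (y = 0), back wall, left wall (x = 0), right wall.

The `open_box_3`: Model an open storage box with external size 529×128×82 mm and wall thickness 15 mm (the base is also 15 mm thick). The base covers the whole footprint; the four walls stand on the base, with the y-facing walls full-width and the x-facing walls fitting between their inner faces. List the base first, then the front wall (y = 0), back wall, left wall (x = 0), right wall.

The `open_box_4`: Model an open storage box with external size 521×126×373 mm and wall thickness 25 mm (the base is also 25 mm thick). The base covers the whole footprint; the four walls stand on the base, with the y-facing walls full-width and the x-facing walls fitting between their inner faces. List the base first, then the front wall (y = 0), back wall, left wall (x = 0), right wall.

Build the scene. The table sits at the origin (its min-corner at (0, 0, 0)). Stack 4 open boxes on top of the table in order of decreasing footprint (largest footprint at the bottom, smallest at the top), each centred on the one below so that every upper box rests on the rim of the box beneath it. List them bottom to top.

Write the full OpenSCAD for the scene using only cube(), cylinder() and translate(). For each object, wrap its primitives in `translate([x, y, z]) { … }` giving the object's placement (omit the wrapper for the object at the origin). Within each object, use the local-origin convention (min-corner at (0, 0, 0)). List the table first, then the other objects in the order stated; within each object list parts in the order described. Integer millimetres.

translate([0, 0, 731]) cube([1253, 908, 29]);
translate([83, 83, 0]) cylinder(h = 731, r = 26);
translate([1170, 83, 0]) cylinder(h = 731, r = 26);
translate([83, 825, 0]) cylinder(h = 731, r = 26);
translate([1170, 825, 0]) cylinder(h = 731, r = 26);
translate([350, 379, 760]) {
  cube([553, 150, 17]);
  translate([0, 0, 17]) cube([553, 17, 183]);
  translate([0, 133, 17]) cube([553, 17, 183]);
  translate([0, 17, 17]) cube([17, 116, 183]);
  translate([536, 17, 17]) cube([17, 116, 183]);
}
translate([352, 384, 960]) {
  cube([549, 140, 16]);
  translate([0, 0, 16]) cube([549, 16, 58]);
  translate([0, 124, 16]) cube([549, 16, 58]);
  translate([0, 16, 16]) cube([16, 108, 58]);
  translate([533, 16, 16]) cube([16, 108, 58]);
}
translate([362, 390, 1034]) {
  cube([529, 128, 15]);
  translate([0, 0, 15]) cube([529, 15, 67]);
  translate([0, 113, 15]) cube([529, 15, 67]);
  translate([0, 15, 15]) cube([15, 98, 67]);
  translate([514, 15, 15]) cube([15, 98, 67]);
}
translate([366, 391, 1116]) {
  cube([521, 126, 25]);
  translate([0, 0, 25]) cube([521, 25, 348]);
  translate([0, 101, 25]) cube([521, 25, 348]);
  translate([0, 25, 25]) cube([25, 76, 348]);
  translate([496, 25, 25]) cube([25, 76, 348]);
}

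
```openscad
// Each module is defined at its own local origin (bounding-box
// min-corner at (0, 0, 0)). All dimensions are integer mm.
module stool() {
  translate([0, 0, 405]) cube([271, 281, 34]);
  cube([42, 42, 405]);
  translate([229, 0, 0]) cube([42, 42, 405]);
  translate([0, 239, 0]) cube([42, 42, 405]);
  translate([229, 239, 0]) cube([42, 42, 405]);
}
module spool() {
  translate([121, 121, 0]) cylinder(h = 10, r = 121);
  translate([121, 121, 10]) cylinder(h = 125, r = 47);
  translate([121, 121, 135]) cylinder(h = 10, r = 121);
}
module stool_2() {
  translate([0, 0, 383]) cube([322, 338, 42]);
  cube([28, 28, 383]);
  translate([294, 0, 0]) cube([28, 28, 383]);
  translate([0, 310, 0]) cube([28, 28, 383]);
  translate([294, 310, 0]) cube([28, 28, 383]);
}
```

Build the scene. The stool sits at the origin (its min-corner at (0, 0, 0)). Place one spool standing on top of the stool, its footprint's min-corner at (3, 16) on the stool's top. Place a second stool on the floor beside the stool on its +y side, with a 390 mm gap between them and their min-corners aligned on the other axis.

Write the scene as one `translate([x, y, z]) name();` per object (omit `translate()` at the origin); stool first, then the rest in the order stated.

stool();
translate([3, 16, 439]) spool();
translate([0, 671, 0]) stool_2();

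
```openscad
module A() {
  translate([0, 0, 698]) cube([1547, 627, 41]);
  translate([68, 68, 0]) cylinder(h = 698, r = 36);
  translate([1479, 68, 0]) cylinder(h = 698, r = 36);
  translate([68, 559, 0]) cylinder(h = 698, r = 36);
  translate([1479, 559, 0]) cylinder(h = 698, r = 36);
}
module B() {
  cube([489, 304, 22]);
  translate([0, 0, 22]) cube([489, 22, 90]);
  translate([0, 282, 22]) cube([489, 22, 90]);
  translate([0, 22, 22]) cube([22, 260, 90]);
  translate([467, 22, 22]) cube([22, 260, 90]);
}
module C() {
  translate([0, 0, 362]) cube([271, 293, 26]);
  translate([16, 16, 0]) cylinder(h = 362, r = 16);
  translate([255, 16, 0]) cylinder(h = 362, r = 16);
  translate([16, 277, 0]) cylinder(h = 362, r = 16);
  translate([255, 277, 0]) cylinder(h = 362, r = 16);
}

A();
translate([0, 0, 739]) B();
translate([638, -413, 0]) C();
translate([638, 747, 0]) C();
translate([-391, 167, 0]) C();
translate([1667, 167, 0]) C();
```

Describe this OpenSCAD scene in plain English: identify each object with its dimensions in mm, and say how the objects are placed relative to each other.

A is a table with a 1547×627 mm rectangular top, 41 mm thick, top surface at z = 739 mm, supported by four round legs of 72 mm diameter, each leg's bounding box inset 32 mm from the nearest pair of top edges, running from the floor.

B is an open storage box with external size 489×304×112 mm and wall thickness 22 mm (the base is also 22 mm thick). The base covers the whole footprint; the four walls stand on the base, with the y-facing walls full-width and the x-facing walls fitting between their inner faces.

C is a four-legged stool. The seat is 271×293 mm, 26 mm thick, top at z = 388 mm. It stands on four round legs, each 32 mm in diameter, from z = 0 to the seat underside, each leg's axis is inset half a diameter from the nearest pair of seat edges (so the leg's bounding box is flush with the corner).

The open box is on top of the table. Four stools sit around the table at the −y, +y, −x, +x sides.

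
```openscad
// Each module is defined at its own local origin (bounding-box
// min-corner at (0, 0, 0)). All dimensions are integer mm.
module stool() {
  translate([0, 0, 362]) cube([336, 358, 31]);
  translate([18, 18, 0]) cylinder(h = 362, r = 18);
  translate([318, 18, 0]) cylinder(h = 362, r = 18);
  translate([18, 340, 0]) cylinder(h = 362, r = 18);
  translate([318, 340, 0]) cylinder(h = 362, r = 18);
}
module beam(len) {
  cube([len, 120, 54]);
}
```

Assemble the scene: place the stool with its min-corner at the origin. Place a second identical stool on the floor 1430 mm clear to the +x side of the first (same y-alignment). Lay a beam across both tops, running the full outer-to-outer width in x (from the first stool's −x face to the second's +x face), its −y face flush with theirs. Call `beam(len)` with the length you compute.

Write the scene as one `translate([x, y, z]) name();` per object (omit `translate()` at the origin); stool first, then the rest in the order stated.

stool();
translate([1766, 0, 0]) stool();
translate([0, 0, 393]) beam(2102);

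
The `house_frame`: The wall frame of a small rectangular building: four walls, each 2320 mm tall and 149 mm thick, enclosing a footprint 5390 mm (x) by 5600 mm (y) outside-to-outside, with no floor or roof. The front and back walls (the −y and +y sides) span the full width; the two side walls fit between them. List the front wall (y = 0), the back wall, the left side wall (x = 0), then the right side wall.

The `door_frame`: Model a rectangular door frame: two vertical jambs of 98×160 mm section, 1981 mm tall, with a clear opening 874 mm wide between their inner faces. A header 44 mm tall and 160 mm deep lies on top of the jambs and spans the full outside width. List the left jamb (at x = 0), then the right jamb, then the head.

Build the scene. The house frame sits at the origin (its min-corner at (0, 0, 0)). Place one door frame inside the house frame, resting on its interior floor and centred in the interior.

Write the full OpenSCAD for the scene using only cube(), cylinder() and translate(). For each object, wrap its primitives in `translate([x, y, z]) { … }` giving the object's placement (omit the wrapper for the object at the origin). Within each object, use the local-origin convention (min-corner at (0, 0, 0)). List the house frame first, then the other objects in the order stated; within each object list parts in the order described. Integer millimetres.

cube([5390, 149, 2320]);
translate([0, 5451, 0]) cube([5390, 149, 2320]);
translate([0, 149, 0]) cube([149, 5302, 2320]);
translate([5241, 149, 0]) cube([149, 5302, 2320]);
translate([2160, 2720, 0]) {
  cube([98, 160, 1981]);
  translate([972, 0, 0]) cube([98, 160, 1981]);
  translate([0, 0, 1981]) cube([1070, 160, 44]);
}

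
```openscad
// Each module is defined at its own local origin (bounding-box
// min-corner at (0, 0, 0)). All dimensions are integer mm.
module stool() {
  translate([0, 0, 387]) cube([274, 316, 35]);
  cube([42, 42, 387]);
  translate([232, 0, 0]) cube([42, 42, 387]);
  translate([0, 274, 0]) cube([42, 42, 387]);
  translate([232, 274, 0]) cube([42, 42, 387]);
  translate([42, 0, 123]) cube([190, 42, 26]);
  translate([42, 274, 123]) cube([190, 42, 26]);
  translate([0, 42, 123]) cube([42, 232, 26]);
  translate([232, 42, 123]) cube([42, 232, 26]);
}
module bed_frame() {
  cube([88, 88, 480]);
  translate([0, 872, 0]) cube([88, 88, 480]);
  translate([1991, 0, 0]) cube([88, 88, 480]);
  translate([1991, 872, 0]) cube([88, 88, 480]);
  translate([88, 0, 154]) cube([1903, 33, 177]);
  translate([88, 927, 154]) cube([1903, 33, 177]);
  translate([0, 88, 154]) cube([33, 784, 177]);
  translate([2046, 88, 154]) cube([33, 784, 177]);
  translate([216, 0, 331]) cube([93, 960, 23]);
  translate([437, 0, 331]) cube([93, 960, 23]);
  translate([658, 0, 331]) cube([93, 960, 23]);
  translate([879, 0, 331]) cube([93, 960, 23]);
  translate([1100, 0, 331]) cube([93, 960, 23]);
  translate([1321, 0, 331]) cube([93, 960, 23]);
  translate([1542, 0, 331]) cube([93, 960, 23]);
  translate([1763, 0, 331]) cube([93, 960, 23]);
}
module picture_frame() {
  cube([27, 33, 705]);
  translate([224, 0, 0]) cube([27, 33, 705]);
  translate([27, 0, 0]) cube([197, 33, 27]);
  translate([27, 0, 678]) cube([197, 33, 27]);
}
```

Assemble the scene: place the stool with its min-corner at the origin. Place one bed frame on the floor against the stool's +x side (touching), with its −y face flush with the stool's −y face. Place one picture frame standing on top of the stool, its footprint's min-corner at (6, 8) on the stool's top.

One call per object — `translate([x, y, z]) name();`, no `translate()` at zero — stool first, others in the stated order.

stool();
translate([274, 0, 0]) bed_frame();
translate([6, 8, 422]) picture_frame();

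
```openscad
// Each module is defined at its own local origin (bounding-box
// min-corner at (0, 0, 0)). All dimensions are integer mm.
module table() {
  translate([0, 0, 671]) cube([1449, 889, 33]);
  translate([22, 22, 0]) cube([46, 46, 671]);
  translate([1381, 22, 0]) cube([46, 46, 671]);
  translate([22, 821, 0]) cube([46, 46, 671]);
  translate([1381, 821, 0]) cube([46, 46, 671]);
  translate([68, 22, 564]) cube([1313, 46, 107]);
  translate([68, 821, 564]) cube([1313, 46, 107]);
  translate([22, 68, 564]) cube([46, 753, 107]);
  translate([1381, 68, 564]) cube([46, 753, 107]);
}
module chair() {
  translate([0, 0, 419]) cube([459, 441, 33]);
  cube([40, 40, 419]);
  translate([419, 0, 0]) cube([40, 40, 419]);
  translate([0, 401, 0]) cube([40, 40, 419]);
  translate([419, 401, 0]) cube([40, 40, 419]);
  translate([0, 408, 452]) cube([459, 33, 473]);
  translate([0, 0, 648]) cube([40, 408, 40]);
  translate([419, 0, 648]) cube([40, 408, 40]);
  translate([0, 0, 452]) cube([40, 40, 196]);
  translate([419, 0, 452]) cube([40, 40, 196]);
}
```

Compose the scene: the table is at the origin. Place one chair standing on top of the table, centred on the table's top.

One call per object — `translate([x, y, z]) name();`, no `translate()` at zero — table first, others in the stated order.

table();
translate([495, 224, 704]) chair();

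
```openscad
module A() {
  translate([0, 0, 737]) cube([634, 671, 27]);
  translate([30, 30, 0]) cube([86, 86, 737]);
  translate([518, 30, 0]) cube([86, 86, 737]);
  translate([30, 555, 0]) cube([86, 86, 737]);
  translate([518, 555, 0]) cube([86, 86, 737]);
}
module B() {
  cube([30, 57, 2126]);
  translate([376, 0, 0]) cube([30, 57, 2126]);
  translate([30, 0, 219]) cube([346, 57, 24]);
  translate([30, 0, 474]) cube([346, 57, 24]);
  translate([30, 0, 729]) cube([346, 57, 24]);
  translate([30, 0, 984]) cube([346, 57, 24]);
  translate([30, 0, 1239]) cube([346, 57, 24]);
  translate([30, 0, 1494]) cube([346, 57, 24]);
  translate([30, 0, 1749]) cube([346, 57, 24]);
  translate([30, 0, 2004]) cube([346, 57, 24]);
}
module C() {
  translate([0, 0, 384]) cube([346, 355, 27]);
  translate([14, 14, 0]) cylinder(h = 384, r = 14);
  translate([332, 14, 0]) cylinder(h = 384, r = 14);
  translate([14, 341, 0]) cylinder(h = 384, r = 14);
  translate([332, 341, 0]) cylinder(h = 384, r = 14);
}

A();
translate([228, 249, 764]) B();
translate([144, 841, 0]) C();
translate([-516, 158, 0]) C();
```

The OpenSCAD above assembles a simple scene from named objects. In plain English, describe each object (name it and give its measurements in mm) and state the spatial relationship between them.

A is a rectangular dining table. The top is 634×671×27 mm with its upper surface at z = 764 mm. It stands on four 86×86 mm square legs, each inset 30 mm from the nearest pair of top edges, running from the floor to the underside of the top.

B is a straight ladder. Two 30×57 mm vertical rails, 2126 mm tall, stand 406 mm apart (outside-to-outside) with their front faces coplanar on the −y side. 8 rungs, each 57 mm deep and 24 mm tall, span between the inner faces of the rails, front faces flush with the rails. The lowest rung's underside is at z = 219 mm and rungs are spaced 255 mm apart (underside to underside).

C is a four-legged stool. The seat is a 346×355×27 mm slab whose top surface is at z = 411 mm; four round legs, each 28 mm in diameter, run from the floor (z = 0) to the underside of the seat, each leg's axis is inset half a diameter from the nearest pair of seat edges (so the leg's bounding box is flush with the corner).

The ladder is on top of the table. Two stools sit around the table at the +y, −x sides.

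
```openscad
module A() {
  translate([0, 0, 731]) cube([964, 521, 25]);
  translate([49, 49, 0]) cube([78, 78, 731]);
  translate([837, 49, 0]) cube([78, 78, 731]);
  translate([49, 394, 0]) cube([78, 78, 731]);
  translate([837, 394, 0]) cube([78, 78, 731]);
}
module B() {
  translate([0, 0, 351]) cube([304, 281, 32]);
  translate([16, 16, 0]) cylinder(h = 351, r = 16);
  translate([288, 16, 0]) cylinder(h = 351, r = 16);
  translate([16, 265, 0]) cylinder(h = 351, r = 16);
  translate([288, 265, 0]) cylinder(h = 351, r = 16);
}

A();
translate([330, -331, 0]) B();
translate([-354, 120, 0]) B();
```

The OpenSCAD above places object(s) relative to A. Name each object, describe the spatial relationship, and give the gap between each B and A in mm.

Each stool's nearest face is 50 mm from the table's bounding box.

A is a table. B is a stool. Two stools sit around the table at the −y, −x sides. The gap between each stool and the table is 50 mm.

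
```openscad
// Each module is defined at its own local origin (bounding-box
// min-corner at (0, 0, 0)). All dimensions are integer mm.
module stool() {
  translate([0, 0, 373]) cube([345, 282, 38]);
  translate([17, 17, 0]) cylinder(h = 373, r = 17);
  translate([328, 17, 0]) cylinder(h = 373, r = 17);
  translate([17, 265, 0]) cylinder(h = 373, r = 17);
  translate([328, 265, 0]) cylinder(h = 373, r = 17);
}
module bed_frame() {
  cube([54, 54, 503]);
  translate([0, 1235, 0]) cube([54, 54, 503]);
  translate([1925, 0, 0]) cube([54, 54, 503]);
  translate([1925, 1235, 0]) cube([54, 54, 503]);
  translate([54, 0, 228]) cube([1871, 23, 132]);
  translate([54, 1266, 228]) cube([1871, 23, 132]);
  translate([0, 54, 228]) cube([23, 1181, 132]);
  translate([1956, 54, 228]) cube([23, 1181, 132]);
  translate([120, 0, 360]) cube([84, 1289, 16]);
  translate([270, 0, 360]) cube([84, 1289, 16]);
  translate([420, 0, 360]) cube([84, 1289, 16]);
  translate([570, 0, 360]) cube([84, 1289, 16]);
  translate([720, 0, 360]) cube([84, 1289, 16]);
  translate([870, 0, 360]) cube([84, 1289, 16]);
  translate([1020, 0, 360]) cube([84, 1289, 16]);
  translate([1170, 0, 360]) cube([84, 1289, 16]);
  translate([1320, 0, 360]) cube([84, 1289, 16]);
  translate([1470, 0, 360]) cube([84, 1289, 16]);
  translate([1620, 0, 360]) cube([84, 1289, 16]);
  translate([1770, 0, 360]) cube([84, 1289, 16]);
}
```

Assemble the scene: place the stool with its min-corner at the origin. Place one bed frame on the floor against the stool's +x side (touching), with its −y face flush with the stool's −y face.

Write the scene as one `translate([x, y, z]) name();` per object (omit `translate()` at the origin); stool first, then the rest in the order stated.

stool();
translate([345, 0, 0]) bed_frame();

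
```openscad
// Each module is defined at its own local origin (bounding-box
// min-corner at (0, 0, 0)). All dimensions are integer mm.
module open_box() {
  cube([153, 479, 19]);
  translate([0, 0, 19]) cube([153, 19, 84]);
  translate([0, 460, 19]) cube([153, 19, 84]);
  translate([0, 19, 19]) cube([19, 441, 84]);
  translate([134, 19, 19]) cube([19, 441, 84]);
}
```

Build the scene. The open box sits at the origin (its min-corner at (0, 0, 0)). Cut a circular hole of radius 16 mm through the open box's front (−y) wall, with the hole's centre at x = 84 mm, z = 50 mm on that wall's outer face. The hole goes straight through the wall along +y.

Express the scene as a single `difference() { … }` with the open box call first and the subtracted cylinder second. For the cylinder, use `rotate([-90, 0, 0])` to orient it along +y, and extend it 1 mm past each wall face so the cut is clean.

difference() {
  open_box();
  translate([84, -1, 50]) rotate([-90, 0, 0]) cylinder(h = 21, r = 16);
}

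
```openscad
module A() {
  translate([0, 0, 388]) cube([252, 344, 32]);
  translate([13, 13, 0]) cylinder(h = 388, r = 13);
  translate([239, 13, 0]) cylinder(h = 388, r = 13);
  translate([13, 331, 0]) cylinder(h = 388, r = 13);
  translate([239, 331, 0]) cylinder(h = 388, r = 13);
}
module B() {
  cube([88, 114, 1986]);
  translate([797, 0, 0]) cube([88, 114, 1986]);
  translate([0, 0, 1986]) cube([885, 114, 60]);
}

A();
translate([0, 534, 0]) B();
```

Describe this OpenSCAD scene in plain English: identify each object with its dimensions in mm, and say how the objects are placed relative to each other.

A is a four-legged stool. The seat is 252×344 mm, 32 mm thick, top at z = 420 mm. It stands on four round legs, each 26 mm in diameter, from z = 0 to the seat underside, each leg's axis is inset half a diameter from the nearest pair of seat edges (so the leg's bounding box is flush with the corner).

B is a rectangular door frame: two vertical jambs of 88×114 mm section, 1986 mm tall, with a clear opening 709 mm wide between their inner faces. A header 60 mm tall and 114 mm deep lies on top of the jambs and spans the full outside width.

The door frame is on the floor beside the stool on its +y side.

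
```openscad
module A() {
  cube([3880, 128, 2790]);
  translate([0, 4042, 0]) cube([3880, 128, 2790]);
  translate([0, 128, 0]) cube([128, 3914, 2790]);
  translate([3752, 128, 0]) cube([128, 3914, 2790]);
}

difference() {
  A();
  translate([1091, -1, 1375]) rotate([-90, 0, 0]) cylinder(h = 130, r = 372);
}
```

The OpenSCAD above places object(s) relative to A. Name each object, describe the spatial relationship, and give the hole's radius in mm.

A is a house frame. The house frame has a circular hole through its front wall. The hole's radius is 372 mm.

The subtracted cylinder has r = 372 mm.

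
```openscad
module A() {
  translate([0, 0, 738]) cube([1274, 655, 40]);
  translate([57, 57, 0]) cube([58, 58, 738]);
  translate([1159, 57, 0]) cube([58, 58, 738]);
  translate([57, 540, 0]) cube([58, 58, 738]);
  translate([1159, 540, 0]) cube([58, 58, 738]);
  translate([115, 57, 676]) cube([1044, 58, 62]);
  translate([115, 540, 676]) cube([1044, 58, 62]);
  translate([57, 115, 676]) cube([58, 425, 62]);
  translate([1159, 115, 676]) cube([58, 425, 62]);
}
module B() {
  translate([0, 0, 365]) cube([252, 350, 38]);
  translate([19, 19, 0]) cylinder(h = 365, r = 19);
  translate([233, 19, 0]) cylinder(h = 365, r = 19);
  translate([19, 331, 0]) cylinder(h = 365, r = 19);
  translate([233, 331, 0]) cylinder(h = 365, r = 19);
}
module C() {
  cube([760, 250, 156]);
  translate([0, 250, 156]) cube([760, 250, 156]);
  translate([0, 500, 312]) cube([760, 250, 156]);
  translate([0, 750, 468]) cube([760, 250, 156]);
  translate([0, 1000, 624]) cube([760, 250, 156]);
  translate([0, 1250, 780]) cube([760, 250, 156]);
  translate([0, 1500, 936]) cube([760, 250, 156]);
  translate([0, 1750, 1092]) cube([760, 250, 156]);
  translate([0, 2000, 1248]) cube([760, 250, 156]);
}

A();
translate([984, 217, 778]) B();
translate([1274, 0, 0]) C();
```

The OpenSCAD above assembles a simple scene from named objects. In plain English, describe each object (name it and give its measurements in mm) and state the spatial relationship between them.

A is a table with a 1274×655 mm rectangular top, 40 mm thick, top surface at z = 778 mm, supported by four 58×58 mm square legs, each inset 57 mm from the nearest pair of top edges, running from the floor. Four apron rails, 58 mm thick and 62 mm tall, run between adjacent legs with their top edges flush with the underside of the top and their outer faces flush with the legs' outer faces.

B is a simple wooden stool: a rectangular seat 252 mm (x) by 350 mm (y), 38 mm thick, top face at z = 403 mm, on four round legs, each 38 mm in diameter. The legs rest on z = 0, each leg's axis is inset half a diameter from the nearest pair of seat edges (so the leg's bounding box is flush with the corner).

C is a run of 9 identical solid stair steps. Each tread is 760×250 mm and each step block is 156 mm high. Step 1 rests on the floor; step k is offset from step 1 by (k−1)×250 mm in y and (k−1)×156 mm in z.

The stool is on top of the table. The staircase is against the table's +x side, with their −y faces flush.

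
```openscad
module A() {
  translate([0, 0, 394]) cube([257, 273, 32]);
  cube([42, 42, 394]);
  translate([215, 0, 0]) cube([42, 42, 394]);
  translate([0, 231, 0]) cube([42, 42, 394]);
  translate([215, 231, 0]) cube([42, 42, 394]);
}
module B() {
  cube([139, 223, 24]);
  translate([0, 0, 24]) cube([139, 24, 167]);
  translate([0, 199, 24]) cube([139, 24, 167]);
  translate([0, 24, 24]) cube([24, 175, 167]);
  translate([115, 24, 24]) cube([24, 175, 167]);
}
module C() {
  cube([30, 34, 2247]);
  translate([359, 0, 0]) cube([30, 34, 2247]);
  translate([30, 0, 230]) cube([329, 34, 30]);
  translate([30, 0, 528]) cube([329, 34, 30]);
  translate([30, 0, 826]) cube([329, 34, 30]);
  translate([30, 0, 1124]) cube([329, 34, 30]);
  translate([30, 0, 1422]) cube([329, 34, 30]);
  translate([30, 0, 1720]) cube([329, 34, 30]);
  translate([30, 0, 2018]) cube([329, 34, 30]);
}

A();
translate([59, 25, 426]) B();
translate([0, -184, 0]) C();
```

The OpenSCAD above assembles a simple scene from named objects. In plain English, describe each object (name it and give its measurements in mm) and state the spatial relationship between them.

A is a four-legged stool. The seat is a 257×273×32 mm slab whose top surface is at z = 426 mm; four square legs, each 42×42 mm in cross-section, run from the floor (z = 0) to the underside of the seat, each flush with a corner of the seat.

B is an open storage box with external size 139×223×191 mm and wall thickness 24 mm (the base is also 24 mm thick). The base covers the whole footprint; the four walls stand on the base, with the y-facing walls full-width and the x-facing walls fitting between their inner faces.

C is a straight ladder. Two 30×34 mm vertical rails, 2247 mm tall, stand 389 mm apart (outside-to-outside) with their front faces coplanar on the −y side. 7 rungs, each 34 mm deep and 30 mm tall, span between the inner faces of the rails, front faces flush with the rails. The lowest rung's underside is at z = 230 mm and rungs are spaced 298 mm apart (underside to underside).

The open box is on top of the stool, centred. The ladder is on the floor beside the stool on its −y side.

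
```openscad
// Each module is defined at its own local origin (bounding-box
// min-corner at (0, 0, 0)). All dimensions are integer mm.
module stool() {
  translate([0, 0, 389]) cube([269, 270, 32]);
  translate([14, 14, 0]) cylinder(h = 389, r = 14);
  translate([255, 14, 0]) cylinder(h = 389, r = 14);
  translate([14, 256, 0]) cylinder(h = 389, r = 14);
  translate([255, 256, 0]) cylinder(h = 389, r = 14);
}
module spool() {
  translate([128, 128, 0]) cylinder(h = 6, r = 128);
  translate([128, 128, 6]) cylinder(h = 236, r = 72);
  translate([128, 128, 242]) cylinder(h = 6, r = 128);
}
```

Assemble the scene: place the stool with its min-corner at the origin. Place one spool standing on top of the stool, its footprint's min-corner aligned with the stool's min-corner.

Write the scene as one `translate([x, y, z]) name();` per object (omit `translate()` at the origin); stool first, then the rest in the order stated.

stool();
translate([0, 0, 421]) spool();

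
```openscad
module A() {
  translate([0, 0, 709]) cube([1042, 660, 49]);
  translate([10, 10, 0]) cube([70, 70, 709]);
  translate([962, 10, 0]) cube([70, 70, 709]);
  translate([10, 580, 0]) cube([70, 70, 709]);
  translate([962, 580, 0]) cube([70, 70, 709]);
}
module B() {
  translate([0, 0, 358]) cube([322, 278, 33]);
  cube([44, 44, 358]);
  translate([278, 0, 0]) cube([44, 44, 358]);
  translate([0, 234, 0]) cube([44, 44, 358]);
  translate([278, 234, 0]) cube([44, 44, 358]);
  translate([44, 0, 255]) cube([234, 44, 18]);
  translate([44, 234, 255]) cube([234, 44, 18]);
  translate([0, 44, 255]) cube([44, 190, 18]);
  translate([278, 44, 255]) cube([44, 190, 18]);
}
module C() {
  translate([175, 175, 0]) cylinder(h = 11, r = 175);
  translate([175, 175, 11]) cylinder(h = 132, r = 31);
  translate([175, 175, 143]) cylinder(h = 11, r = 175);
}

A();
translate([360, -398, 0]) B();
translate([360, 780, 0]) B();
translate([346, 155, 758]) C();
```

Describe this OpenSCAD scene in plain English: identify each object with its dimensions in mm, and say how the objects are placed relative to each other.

A is a table: top 1042 mm (x) × 660 mm (y), 49 mm thick, upper face at z = 758 mm, on four 70×70 mm square legs, each inset 10 mm from the nearest pair of top edges, running from z = 0 to the bottom of the top.

B is a simple wooden stool: a rectangular seat 322 mm (x) by 278 mm (y), 33 mm thick, top face at z = 391 mm, on four square legs, each 44×44 mm in cross-section. The legs rest on z = 0, each flush with a corner of the seat. Four stretchers, 44 mm wide and 18 mm tall, connect adjacent legs with their undersides at z = 255 mm, each running between the inner faces of the legs it joins and aligned with the legs' outer faces on the other axis.

C is a spool: two coaxial disc flanges of radius 175 mm and thickness 11 mm, joined by a core cylinder of radius 31 mm and height 132 mm. The lower flange rests on z = 0 and the three cylinders share a vertical axis.

Two stools sit around the table at the −y, +y sides. The spool is on top of the table, centred.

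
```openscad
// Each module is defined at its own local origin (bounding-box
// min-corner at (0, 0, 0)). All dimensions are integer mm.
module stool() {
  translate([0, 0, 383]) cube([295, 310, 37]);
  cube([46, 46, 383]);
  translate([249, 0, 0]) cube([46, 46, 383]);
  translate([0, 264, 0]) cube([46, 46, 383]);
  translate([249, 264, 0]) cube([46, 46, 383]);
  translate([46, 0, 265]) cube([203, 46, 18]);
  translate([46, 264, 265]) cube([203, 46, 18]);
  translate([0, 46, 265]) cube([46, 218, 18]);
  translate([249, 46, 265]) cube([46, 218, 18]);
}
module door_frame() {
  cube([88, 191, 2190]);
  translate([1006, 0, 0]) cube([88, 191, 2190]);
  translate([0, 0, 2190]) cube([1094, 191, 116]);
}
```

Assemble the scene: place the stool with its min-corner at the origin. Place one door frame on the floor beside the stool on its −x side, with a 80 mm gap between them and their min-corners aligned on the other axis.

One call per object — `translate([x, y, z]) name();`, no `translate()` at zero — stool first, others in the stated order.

stool();
translate([-1174, 0, 0]) door_frame();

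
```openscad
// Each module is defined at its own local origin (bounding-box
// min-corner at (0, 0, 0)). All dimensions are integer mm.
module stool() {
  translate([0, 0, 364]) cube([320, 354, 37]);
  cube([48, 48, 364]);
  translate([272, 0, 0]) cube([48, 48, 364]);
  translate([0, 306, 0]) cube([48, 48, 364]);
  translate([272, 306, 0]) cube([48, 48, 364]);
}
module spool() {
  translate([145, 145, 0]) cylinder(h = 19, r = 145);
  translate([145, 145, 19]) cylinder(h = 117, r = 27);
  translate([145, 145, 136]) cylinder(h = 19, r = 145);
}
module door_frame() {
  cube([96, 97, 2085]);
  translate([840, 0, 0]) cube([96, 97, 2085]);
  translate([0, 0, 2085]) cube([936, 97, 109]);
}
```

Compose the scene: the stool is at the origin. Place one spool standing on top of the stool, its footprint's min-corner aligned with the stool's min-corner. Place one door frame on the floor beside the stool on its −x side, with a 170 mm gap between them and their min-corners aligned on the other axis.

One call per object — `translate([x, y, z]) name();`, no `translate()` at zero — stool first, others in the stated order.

stool();
translate([0, 0, 401]) spool();
translate([-1106, 0, 0]) door_frame();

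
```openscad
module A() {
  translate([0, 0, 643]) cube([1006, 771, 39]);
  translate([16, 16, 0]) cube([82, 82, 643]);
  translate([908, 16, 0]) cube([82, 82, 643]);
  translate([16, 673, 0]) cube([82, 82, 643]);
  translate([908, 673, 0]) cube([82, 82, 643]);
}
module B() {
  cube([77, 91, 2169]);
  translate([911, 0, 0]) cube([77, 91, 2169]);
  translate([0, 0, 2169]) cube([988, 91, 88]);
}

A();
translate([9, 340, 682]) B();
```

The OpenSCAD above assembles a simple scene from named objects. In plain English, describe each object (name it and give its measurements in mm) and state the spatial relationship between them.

A is a rectangular dining table. The top is 1006×771×39 mm with its upper surface at z = 682 mm. It stands on four 82×82 mm square legs, each inset 16 mm from the nearest pair of top edges, running from the floor to the underside of the top.

B is a rectangular door frame: two vertical jambs of 77×91 mm section, 2169 mm tall, with a clear opening 834 mm wide between their inner faces. A header 88 mm tall and 91 mm deep lies on top of the jambs and spans the full outside width.

The door frame is on top of the table, centred.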